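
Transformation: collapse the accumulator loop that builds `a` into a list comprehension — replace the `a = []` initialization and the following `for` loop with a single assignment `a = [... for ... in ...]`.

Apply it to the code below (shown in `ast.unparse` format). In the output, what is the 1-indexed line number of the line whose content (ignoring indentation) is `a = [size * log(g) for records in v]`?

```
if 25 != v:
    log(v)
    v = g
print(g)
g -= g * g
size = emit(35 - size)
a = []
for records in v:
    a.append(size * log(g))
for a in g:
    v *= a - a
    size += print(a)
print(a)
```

Transformed code:
if 25 != v:
    log(v)
    v = g
print(g)
g -= g * g
size = emit(35 - size)
a = [size * log(g) for records in v]
for a in g:
    v *= a - a
    size += print(a)
print(a)

7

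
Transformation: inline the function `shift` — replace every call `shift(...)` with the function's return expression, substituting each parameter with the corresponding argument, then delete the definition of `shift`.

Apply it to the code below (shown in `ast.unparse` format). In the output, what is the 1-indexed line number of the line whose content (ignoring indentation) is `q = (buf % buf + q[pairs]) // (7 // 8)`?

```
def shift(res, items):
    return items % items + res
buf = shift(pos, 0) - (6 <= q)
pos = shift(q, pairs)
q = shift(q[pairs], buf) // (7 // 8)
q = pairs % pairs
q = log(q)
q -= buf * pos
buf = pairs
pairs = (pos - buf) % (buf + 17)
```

3

Transformed code:
buf = 0 % 0 + pos - (6 <= q)
pos = pairs % pairs + q
q = (buf % buf + q[pairs]) // (7 // 8)
q = pairs % pairs
q = log(q)
q -= buf * pos
buf = pairs
pairs = (pos - buf) % (buf + 17)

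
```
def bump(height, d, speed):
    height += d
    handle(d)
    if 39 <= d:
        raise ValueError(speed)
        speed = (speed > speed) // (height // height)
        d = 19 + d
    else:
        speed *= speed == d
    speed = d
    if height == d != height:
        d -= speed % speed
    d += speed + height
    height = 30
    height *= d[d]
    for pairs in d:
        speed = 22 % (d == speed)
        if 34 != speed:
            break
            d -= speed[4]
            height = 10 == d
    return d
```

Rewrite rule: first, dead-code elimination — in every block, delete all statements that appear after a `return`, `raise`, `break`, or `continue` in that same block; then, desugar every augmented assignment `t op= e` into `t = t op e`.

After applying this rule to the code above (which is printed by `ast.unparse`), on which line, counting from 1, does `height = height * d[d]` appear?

13

Transformed code:
def bump(height, d, speed):
    height = height + d
    handle(d)
    if 39 <= d:
        raise ValueError(speed)
    else:
        speed = speed * (speed == d)
    speed = d
    if height == d != height:
        d = d - speed % speed
    d = d + (speed + height)
    height = 30
    height = height * d[d]
    for pairs in d:
        speed = 22 % (d == speed)
        if 34 != speed:
            break
    return d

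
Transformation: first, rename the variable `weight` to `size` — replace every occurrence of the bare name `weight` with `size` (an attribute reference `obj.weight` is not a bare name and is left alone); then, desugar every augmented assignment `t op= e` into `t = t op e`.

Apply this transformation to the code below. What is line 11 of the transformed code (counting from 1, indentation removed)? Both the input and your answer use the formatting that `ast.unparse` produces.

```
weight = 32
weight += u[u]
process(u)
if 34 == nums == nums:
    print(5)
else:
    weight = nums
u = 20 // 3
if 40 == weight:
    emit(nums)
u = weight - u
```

u = size - u

Transformed code:
size = 32
size = size + u[u]
process(u)
if 34 == nums == nums:
    print(5)
else:
    size = nums
u = 20 // 3
if 40 == size:
    emit(nums)
u = size - u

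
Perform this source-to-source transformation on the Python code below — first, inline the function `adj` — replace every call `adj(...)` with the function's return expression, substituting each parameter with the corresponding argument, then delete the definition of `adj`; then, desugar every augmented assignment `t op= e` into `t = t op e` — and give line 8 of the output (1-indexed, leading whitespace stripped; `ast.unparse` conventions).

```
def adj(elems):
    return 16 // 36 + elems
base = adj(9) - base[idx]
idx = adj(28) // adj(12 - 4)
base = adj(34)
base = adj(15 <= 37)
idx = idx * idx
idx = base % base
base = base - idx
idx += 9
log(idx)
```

idx = idx + 9

Transformed code:
base = 16 // 36 + 9 - base[idx]
idx = (16 // 36 + 28) // (16 // 36 + (12 - 4))
base = 16 // 36 + 34
base = 16 // 36 + (15 <= 37)
idx = idx * idx
idx = base % base
base = base - idx
idx = idx + 9
log(idx)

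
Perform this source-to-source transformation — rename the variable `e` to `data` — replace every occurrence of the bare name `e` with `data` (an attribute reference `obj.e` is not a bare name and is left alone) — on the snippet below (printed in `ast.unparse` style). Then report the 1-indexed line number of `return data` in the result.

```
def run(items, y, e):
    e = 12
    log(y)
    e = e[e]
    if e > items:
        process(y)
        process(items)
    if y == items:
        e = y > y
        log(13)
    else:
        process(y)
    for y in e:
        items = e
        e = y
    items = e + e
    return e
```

Transformed code:
def run(items, y, data):
    data = 12
    log(y)
    data = data[data]
    if data > items:
        process(y)
        process(items)
    if y == items:
        data = y > y
        log(13)
    else:
        process(y)
    for y in data:
        items = data
        data = y
    items = data + data
    return data

17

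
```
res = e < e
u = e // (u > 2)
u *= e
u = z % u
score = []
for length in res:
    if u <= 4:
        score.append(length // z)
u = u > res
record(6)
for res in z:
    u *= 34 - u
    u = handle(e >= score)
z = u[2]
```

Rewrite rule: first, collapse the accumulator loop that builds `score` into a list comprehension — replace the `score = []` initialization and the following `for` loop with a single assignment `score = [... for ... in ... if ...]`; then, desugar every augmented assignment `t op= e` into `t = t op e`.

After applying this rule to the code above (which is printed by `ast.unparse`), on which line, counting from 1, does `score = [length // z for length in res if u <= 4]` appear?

Transformed code:
res = e < e
u = e // (u > 2)
u = u * e
u = z % u
score = [length // z for length in res if u <= 4]
u = u > res
record(6)
for res in z:
    u = u * (34 - u)
    u = handle(e >= score)
z = u[2]

5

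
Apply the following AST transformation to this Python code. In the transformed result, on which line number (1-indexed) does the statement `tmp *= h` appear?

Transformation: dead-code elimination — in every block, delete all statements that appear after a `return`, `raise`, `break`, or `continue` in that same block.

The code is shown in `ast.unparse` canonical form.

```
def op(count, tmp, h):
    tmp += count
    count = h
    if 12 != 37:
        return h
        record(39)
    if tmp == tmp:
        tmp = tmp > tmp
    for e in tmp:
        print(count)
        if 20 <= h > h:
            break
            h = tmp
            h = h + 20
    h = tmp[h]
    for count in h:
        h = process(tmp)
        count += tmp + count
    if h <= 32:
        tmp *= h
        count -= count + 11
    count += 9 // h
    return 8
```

17

Transformed code:
def op(count, tmp, h):
    tmp += count
    count = h
    if 12 != 37:
        return h
    if tmp == tmp:
        tmp = tmp > tmp
    for e in tmp:
        print(count)
        if 20 <= h > h:
            break
    h = tmp[h]
    for count in h:
        h = process(tmp)
        count += tmp + count
    if h <= 32:
        tmp *= h
        count -= count + 11
    count += 9 // h
    return 8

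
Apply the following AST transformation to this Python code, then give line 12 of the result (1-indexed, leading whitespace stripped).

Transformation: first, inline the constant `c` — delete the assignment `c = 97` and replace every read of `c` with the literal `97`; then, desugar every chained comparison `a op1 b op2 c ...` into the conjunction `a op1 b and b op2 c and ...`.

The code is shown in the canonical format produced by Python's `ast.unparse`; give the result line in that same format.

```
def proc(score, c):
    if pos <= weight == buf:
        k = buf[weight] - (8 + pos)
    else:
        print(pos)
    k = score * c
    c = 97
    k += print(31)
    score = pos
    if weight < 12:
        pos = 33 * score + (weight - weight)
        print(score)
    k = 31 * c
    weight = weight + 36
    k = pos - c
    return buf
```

k = 31 * 97

Transformed code:
def proc(score, c):
    if pos <= weight and weight == buf:
        k = buf[weight] - (8 + pos)
    else:
        print(pos)
    k = score * 97
    k += print(31)
    score = pos
    if weight < 12:
        pos = 33 * score + (weight - weight)
        print(score)
    k = 31 * 97
    weight = weight + 36
    k = pos - 97
    return buf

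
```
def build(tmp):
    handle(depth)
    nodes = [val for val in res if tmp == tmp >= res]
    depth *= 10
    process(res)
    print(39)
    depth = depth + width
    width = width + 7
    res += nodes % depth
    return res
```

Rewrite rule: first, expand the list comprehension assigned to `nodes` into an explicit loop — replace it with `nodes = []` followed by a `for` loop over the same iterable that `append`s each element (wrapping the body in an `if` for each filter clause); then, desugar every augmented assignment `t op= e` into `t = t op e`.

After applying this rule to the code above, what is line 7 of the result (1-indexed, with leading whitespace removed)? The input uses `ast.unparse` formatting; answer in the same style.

Transformed code:
def build(tmp):
    handle(depth)
    nodes = []
    for val in res:
        if tmp == tmp >= res:
            nodes.append(val)
    depth = depth * 10
    process(res)
    print(39)
    depth = depth + width
    width = width + 7
    res = res + nodes % depth
    return res

depth = depth * 10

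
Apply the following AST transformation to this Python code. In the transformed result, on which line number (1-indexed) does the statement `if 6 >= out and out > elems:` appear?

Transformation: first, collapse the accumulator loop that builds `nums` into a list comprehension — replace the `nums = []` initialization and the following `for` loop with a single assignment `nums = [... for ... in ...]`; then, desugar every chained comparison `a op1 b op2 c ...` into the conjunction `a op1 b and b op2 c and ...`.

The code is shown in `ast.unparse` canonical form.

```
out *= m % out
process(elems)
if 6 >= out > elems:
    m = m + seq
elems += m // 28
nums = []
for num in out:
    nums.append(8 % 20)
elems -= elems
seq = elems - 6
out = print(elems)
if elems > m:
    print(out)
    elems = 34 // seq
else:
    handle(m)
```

3

Transformed code:
out *= m % out
process(elems)
if 6 >= out and out > elems:
    m = m + seq
elems += m // 28
nums = [8 % 20 for num in out]
elems -= elems
seq = elems - 6
out = print(elems)
if elems > m:
    print(out)
    elems = 34 // seq
else:
    handle(m)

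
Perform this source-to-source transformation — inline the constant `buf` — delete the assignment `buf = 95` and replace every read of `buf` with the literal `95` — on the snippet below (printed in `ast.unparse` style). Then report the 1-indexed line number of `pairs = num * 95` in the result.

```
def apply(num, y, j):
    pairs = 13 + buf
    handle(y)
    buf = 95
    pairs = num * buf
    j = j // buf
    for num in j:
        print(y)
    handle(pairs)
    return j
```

4

Transformed code:
def apply(num, y, j):
    pairs = 13 + 95
    handle(y)
    pairs = num * 95
    j = j // 95
    for num in j:
        print(y)
    handle(pairs)
    return j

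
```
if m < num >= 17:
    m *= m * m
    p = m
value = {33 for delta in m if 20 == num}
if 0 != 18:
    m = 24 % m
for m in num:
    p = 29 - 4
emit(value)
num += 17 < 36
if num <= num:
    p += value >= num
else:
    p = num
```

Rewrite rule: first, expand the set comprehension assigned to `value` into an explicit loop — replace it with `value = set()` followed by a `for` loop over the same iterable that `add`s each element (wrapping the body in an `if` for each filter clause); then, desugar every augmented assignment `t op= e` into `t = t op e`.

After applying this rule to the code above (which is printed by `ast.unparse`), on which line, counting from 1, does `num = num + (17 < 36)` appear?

Transformed code:
if m < num >= 17:
    m = m * (m * m)
    p = m
value = set()
for delta in m:
    if 20 == num:
        value.add(33)
if 0 != 18:
    m = 24 % m
for m in num:
    p = 29 - 4
emit(value)
num = num + (17 < 36)
if num <= num:
    p = p + (value >= num)
else:
    p = num

13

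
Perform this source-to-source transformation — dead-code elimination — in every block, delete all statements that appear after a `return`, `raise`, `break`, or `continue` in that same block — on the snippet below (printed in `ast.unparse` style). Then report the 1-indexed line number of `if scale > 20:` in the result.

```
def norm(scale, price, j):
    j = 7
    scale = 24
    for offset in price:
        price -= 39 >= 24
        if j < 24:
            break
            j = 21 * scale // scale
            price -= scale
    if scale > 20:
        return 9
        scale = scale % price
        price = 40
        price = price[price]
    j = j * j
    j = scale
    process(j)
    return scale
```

Transformed code:
def norm(scale, price, j):
    j = 7
    scale = 24
    for offset in price:
        price -= 39 >= 24
        if j < 24:
            break
    if scale > 20:
        return 9
    j = j * j
    j = scale
    process(j)
    return scale

8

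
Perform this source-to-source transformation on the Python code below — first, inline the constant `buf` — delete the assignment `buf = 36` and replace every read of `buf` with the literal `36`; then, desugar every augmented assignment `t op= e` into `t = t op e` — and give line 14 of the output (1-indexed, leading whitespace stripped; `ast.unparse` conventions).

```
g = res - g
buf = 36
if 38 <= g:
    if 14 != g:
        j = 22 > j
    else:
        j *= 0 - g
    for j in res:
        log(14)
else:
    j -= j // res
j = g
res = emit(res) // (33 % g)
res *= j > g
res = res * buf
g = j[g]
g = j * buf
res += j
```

Transformed code:
g = res - g
if 38 <= g:
    if 14 != g:
        j = 22 > j
    else:
        j = j * (0 - g)
    for j in res:
        log(14)
else:
    j = j - j // res
j = g
res = emit(res) // (33 % g)
res = res * (j > g)
res = res * 36
g = j[g]
g = j * 36
res = res + j

res = res * 36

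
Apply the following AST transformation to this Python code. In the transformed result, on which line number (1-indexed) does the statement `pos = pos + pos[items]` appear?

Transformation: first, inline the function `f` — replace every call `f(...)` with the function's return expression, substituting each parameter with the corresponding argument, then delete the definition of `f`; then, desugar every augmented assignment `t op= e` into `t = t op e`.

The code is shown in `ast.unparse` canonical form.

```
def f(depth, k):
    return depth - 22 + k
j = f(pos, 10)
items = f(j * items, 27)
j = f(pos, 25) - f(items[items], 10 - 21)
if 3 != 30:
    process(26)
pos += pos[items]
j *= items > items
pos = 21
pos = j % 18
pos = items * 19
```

Transformed code:
j = pos - 22 + 10
items = j * items - 22 + 27
j = pos - 22 + 25 - (items[items] - 22 + (10 - 21))
if 3 != 30:
    process(26)
pos = pos + pos[items]
j = j * (items > items)
pos = 21
pos = j % 18
pos = items * 19

6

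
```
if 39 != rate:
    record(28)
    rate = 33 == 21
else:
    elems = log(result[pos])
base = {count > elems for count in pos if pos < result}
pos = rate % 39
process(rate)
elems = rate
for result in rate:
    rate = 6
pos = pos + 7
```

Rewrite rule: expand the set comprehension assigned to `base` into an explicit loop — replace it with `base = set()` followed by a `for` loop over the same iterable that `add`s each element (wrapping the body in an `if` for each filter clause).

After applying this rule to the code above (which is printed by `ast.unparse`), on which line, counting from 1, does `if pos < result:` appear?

8

Transformed code:
if 39 != rate:
    record(28)
    rate = 33 == 21
else:
    elems = log(result[pos])
base = set()
for count in pos:
    if pos < result:
        base.add(count > elems)
pos = rate % 39
process(rate)
elems = rate
for result in rate:
    rate = 6
pos = pos + 7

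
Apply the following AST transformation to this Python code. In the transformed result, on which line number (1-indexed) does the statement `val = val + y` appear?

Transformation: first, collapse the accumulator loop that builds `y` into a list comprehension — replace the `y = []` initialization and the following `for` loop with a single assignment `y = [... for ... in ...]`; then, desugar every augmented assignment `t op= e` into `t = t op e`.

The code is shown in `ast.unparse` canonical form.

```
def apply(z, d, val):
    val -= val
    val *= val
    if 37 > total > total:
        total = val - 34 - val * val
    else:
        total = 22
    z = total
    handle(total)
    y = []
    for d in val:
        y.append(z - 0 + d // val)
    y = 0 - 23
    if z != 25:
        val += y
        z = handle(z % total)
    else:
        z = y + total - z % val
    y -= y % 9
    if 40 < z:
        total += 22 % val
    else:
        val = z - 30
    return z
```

13

Transformed code:
def apply(z, d, val):
    val = val - val
    val = val * val
    if 37 > total > total:
        total = val - 34 - val * val
    else:
        total = 22
    z = total
    handle(total)
    y = [z - 0 + d // val for d in val]
    y = 0 - 23
    if z != 25:
        val = val + y
        z = handle(z % total)
    else:
        z = y + total - z % val
    y = y - y % 9
    if 40 < z:
        total = total + 22 % val
    else:
        val = z - 30
    return z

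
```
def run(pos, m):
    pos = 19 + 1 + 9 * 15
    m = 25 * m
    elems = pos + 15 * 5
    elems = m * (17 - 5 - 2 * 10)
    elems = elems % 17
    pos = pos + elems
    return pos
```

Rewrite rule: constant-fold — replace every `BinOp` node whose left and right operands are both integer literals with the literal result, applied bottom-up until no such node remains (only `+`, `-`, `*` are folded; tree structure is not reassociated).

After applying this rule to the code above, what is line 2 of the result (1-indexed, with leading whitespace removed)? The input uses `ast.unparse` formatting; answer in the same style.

Transformed code:
def run(pos, m):
    pos = 155
    m = 25 * m
    elems = pos + 75
    elems = m * -8
    elems = elems % 17
    pos = pos + elems
    return pos

pos = 155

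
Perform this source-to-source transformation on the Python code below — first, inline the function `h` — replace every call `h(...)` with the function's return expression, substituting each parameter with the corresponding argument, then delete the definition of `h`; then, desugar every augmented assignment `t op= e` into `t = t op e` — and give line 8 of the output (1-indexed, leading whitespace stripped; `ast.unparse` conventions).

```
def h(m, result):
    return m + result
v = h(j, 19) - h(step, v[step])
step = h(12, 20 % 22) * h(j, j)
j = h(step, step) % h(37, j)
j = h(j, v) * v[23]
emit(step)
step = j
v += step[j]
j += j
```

Transformed code:
v = j + 19 - (step + v[step])
step = (12 + 20 % 22) * (j + j)
j = (step + step) % (37 + j)
j = (j + v) * v[23]
emit(step)
step = j
v = v + step[j]
j = j + j

j = j + j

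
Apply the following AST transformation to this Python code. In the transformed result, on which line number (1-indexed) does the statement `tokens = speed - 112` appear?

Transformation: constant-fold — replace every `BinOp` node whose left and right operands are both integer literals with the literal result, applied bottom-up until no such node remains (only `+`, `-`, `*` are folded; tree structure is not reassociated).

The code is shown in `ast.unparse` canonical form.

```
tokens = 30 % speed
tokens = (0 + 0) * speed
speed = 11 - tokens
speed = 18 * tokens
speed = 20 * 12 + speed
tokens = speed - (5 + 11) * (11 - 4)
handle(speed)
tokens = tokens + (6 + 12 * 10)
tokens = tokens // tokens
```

Transformed code:
tokens = 30 % speed
tokens = 0 * speed
speed = 11 - tokens
speed = 18 * tokens
speed = 240 + speed
tokens = speed - 112
handle(speed)
tokens = tokens + 126
tokens = tokens // tokens

6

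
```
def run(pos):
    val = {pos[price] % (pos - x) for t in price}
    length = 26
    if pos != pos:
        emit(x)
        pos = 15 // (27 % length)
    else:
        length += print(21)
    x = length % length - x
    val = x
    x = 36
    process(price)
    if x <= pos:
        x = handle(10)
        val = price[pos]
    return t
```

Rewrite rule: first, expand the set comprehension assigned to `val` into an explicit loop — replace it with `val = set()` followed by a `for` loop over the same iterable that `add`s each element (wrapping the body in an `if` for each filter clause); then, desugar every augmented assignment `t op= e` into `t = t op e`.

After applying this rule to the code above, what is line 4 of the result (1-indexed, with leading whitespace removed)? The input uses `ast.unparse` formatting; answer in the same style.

Transformed code:
def run(pos):
    val = set()
    for t in price:
        val.add(pos[price] % (pos - x))
    length = 26
    if pos != pos:
        emit(x)
        pos = 15 // (27 % length)
    else:
        length = length + print(21)
    x = length % length - x
    val = x
    x = 36
    process(price)
    if x <= pos:
        x = handle(10)
        val = price[pos]
    return t

val.add(pos[price] % (pos - x))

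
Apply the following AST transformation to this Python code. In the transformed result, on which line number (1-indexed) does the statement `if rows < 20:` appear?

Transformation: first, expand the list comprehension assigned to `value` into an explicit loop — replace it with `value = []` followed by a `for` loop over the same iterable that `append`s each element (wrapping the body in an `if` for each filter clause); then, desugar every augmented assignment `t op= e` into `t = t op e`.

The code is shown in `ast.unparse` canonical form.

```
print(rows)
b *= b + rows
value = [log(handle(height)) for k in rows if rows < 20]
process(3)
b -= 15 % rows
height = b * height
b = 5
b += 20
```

5

Transformed code:
print(rows)
b = b * (b + rows)
value = []
for k in rows:
    if rows < 20:
        value.append(log(handle(height)))
process(3)
b = b - 15 % rows
height = b * height
b = 5
b = b + 20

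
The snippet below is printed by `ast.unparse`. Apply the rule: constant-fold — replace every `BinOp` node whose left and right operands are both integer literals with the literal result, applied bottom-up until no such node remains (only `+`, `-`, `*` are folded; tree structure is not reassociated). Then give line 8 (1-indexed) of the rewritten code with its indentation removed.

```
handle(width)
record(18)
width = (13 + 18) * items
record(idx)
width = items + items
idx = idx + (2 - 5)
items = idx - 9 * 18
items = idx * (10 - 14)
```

Transformed code:
handle(width)
record(18)
width = 31 * items
record(idx)
width = items + items
idx = idx + -3
items = idx - 162
items = idx * -4

items = idx * -4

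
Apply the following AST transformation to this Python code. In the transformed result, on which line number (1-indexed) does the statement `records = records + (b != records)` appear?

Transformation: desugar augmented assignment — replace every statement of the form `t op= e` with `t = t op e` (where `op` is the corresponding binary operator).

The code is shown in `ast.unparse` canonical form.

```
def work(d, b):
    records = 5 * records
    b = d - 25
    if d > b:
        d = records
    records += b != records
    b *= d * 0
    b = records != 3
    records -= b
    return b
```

Transformed code:
def work(d, b):
    records = 5 * records
    b = d - 25
    if d > b:
        d = records
    records = records + (b != records)
    b = b * (d * 0)
    b = records != 3
    records = records - b
    return b

6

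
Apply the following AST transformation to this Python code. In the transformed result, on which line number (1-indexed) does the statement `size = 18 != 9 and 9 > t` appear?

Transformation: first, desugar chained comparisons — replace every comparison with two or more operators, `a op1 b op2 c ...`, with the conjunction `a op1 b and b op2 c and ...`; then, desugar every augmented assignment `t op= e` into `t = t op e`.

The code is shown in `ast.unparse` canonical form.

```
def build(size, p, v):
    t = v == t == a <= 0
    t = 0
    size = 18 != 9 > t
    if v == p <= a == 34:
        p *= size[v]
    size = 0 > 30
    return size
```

4

Transformed code:
def build(size, p, v):
    t = v == t and t == a and (a <= 0)
    t = 0
    size = 18 != 9 and 9 > t
    if v == p and p <= a and (a == 34):
        p = p * size[v]
    size = 0 > 30
    return size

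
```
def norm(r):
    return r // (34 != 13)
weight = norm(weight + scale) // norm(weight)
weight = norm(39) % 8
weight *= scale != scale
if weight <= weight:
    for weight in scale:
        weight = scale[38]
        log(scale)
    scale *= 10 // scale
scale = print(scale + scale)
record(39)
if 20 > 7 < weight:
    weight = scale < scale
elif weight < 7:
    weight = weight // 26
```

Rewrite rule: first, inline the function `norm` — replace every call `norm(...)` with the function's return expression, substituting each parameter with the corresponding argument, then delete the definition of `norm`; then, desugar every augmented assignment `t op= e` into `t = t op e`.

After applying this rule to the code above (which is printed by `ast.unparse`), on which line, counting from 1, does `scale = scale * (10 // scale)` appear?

8

Transformed code:
weight = (weight + scale) // (34 != 13) // (weight // (34 != 13))
weight = 39 // (34 != 13) % 8
weight = weight * (scale != scale)
if weight <= weight:
    for weight in scale:
        weight = scale[38]
        log(scale)
    scale = scale * (10 // scale)
scale = print(scale + scale)
record(39)
if 20 > 7 < weight:
    weight = scale < scale
elif weight < 7:
    weight = weight // 26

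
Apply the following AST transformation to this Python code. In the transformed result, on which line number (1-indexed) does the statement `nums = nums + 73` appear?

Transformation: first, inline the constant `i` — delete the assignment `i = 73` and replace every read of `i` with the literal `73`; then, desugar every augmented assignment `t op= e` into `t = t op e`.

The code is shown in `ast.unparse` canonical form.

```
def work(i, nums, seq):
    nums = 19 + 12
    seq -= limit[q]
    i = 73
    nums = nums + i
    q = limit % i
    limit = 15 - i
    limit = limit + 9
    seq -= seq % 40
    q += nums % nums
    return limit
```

4

Transformed code:
def work(i, nums, seq):
    nums = 19 + 12
    seq = seq - limit[q]
    nums = nums + 73
    q = limit % 73
    limit = 15 - 73
    limit = limit + 9
    seq = seq - seq % 40
    q = q + nums % nums
    return limit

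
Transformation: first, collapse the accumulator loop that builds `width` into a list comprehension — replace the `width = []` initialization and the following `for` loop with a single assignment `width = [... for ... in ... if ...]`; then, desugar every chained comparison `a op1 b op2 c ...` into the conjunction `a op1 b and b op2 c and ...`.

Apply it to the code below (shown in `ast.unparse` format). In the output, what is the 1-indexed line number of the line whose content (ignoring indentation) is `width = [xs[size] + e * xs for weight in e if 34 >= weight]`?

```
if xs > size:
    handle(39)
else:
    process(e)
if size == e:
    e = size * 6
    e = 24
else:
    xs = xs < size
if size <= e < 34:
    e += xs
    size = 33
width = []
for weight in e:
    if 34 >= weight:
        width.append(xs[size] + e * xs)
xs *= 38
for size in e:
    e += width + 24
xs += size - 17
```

13

Transformed code:
if xs > size:
    handle(39)
else:
    process(e)
if size == e:
    e = size * 6
    e = 24
else:
    xs = xs < size
if size <= e and e < 34:
    e += xs
    size = 33
width = [xs[size] + e * xs for weight in e if 34 >= weight]
xs *= 38
for size in e:
    e += width + 24
xs += size - 17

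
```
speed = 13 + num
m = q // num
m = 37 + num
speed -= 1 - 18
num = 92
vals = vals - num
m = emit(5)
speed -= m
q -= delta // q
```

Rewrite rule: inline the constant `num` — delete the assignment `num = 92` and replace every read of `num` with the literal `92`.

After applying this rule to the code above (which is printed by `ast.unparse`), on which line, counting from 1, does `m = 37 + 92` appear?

Transformed code:
speed = 13 + 92
m = q // 92
m = 37 + 92
speed -= 1 - 18
vals = vals - 92
m = emit(5)
speed -= m
q -= delta // q

3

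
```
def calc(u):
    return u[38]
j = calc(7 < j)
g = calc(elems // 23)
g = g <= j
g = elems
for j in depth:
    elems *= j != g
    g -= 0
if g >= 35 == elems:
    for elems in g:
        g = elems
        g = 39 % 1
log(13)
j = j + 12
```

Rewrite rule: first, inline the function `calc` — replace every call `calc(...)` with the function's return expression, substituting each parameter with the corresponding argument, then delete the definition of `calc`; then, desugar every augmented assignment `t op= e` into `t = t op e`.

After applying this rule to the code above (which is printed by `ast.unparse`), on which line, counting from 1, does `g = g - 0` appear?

Transformed code:
j = (7 < j)[38]
g = (elems // 23)[38]
g = g <= j
g = elems
for j in depth:
    elems = elems * (j != g)
    g = g - 0
if g >= 35 == elems:
    for elems in g:
        g = elems
        g = 39 % 1
log(13)
j = j + 12

7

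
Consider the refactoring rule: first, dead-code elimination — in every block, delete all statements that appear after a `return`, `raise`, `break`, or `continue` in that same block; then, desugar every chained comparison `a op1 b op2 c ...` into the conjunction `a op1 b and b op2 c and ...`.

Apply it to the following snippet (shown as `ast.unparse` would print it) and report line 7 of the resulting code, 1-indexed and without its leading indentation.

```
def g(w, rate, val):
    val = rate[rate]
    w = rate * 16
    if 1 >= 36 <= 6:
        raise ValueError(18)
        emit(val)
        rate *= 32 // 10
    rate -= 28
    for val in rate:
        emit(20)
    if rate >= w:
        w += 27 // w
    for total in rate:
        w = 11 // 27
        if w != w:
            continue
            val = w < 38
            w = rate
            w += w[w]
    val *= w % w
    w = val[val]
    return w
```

for val in rate:

Transformed code:
def g(w, rate, val):
    val = rate[rate]
    w = rate * 16
    if 1 >= 36 and 36 <= 6:
        raise ValueError(18)
    rate -= 28
    for val in rate:
        emit(20)
    if rate >= w:
        w += 27 // w
    for total in rate:
        w = 11 // 27
        if w != w:
            continue
    val *= w % w
    w = val[val]
    return w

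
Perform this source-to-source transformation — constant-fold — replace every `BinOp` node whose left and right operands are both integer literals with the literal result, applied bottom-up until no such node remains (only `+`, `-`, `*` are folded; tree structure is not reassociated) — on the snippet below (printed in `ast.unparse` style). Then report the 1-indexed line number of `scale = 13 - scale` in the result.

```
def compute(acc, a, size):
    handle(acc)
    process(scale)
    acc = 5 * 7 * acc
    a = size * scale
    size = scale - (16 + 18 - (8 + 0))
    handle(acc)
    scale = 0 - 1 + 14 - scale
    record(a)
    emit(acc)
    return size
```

8

Transformed code:
def compute(acc, a, size):
    handle(acc)
    process(scale)
    acc = 35 * acc
    a = size * scale
    size = scale - 26
    handle(acc)
    scale = 13 - scale
    record(a)
    emit(acc)
    return size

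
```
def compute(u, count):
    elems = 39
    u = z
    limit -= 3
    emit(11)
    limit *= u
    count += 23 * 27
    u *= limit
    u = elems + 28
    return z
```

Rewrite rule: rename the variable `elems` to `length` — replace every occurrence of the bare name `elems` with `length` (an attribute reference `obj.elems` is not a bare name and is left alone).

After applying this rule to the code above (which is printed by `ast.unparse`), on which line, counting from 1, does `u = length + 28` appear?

Transformed code:
def compute(u, count):
    length = 39
    u = z
    limit -= 3
    emit(11)
    limit *= u
    count += 23 * 27
    u *= limit
    u = length + 28
    return z

9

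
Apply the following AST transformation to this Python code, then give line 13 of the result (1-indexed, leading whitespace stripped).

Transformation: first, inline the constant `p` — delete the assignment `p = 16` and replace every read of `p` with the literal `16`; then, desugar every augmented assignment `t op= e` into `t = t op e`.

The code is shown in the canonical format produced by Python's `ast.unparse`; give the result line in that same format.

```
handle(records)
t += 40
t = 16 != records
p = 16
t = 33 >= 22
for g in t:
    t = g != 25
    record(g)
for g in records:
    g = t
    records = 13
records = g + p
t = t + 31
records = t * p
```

records = t * 16

Transformed code:
handle(records)
t = t + 40
t = 16 != records
t = 33 >= 22
for g in t:
    t = g != 25
    record(g)
for g in records:
    g = t
    records = 13
records = g + 16
t = t + 31
records = t * 16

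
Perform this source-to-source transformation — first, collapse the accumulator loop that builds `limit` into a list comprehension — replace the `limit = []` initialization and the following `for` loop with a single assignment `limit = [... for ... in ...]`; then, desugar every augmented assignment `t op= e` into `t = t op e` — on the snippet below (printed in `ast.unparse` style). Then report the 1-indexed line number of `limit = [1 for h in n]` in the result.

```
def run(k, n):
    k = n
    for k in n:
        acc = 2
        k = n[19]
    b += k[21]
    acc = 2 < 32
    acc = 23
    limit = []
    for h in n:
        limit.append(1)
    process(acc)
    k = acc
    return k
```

Transformed code:
def run(k, n):
    k = n
    for k in n:
        acc = 2
        k = n[19]
    b = b + k[21]
    acc = 2 < 32
    acc = 23
    limit = [1 for h in n]
    process(acc)
    k = acc
    return k

9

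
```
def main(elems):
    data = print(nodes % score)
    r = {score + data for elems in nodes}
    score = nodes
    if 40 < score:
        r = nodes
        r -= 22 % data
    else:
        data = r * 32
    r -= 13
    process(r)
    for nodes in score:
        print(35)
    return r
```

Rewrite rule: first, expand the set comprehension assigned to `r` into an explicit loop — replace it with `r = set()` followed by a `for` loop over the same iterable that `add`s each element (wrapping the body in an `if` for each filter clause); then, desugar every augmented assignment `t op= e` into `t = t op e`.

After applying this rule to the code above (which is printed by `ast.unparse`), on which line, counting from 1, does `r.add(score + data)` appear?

Transformed code:
def main(elems):
    data = print(nodes % score)
    r = set()
    for elems in nodes:
        r.add(score + data)
    score = nodes
    if 40 < score:
        r = nodes
        r = r - 22 % data
    else:
        data = r * 32
    r = r - 13
    process(r)
    for nodes in score:
        print(35)
    return r

5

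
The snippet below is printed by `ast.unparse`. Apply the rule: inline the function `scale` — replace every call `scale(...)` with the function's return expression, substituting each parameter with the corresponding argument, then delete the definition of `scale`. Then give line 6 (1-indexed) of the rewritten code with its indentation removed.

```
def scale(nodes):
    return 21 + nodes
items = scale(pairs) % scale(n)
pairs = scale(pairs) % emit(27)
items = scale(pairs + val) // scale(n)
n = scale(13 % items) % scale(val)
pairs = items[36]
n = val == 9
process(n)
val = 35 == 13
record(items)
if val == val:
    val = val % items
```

n = val == 9

Transformed code:
items = (21 + pairs) % (21 + n)
pairs = (21 + pairs) % emit(27)
items = (21 + (pairs + val)) // (21 + n)
n = (21 + 13 % items) % (21 + val)
pairs = items[36]
n = val == 9
process(n)
val = 35 == 13
record(items)
if val == val:
    val = val % items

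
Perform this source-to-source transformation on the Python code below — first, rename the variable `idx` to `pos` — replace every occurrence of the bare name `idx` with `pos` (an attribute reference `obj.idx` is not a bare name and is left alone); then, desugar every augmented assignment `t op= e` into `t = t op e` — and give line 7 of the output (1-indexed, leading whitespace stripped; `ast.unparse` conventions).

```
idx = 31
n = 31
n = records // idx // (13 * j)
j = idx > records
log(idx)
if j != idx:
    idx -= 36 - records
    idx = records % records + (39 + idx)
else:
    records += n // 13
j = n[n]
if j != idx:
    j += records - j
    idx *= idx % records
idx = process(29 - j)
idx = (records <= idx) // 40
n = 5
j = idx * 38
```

pos = pos - (36 - records)

Transformed code:
pos = 31
n = 31
n = records // pos // (13 * j)
j = pos > records
log(pos)
if j != pos:
    pos = pos - (36 - records)
    pos = records % records + (39 + pos)
else:
    records = records + n // 13
j = n[n]
if j != pos:
    j = j + (records - j)
    pos = pos * (pos % records)
pos = process(29 - j)
pos = (records <= pos) // 40
n = 5
j = pos * 38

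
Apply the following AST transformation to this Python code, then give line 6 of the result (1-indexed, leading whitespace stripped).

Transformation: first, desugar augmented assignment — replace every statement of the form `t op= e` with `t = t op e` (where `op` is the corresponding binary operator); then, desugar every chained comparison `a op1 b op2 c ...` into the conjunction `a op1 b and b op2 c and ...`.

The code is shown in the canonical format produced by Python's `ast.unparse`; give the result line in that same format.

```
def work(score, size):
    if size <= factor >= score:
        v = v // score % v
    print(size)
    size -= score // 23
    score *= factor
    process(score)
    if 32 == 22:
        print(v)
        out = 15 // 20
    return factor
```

Transformed code:
def work(score, size):
    if size <= factor and factor >= score:
        v = v // score % v
    print(size)
    size = size - score // 23
    score = score * factor
    process(score)
    if 32 == 22:
        print(v)
        out = 15 // 20
    return factor

score = score * factor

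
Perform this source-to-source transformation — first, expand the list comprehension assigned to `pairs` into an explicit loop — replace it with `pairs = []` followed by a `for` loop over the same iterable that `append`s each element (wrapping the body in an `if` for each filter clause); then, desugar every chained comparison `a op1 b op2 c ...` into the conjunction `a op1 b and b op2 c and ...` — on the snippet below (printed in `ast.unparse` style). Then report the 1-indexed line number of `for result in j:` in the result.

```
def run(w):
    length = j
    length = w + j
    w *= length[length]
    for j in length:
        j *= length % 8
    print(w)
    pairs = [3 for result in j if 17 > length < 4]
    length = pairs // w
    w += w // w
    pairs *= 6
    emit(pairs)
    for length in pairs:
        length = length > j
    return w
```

Transformed code:
def run(w):
    length = j
    length = w + j
    w *= length[length]
    for j in length:
        j *= length % 8
    print(w)
    pairs = []
    for result in j:
        if 17 > length and length < 4:
            pairs.append(3)
    length = pairs // w
    w += w // w
    pairs *= 6
    emit(pairs)
    for length in pairs:
        length = length > j
    return w

9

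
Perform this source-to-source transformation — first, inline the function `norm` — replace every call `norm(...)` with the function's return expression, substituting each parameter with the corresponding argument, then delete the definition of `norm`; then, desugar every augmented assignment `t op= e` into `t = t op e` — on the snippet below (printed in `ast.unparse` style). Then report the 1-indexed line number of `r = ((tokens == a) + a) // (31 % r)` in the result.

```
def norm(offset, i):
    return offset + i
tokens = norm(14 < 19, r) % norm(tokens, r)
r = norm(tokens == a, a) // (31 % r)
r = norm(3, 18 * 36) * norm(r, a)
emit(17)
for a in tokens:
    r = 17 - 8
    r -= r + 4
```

Transformed code:
tokens = ((14 < 19) + r) % (tokens + r)
r = ((tokens == a) + a) // (31 % r)
r = (3 + 18 * 36) * (r + a)
emit(17)
for a in tokens:
    r = 17 - 8
    r = r - (r + 4)

2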